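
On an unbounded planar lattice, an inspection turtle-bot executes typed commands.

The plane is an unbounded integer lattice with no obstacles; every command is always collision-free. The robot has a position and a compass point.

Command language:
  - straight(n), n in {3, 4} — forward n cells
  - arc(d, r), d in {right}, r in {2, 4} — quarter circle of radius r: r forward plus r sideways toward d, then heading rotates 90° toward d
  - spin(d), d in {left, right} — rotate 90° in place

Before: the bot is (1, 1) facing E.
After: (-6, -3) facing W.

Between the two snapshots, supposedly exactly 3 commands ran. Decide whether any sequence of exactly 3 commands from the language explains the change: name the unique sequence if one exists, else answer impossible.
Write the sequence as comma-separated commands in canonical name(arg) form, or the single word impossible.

key: cell and facing (now W) both changed — the 3 commands mix motion and turning
t0: (1, 1) facing E
[1] after spin(right): (1, 1) facing S
[2] after arc(right, 4): (-3, -3) facing W
[3] after straight(3): (-6, -3) facing W
all 216 alternatives checked — unique.

spin(right), arc(right, 4), straight(3)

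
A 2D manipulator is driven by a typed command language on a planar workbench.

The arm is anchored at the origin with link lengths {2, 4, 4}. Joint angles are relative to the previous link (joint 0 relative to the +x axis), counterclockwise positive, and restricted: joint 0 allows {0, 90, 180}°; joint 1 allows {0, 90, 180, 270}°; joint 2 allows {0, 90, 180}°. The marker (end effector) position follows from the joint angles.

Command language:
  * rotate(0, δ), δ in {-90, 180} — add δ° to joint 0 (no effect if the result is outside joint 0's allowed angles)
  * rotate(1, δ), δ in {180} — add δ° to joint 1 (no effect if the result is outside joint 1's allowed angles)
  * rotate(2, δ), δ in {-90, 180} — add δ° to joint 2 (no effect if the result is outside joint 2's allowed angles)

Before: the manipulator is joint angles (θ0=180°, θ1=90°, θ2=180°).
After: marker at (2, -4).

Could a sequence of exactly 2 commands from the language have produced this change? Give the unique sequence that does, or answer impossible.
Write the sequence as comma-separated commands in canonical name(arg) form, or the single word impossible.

key: running rotate(2, 180) before rotate(2, -90) would end elsewhere — order is forced
initial: joint angles (θ0=180°, θ1=90°, θ2=180°)
1. rotate(2, -90) → joint angles (θ0=180°, θ1=90°, θ2=90°)
2. rotate(2, 180) → joint angles (θ0=180°, θ1=90°, θ2=90°)
uniquely the one of 25 2-step routes that fits.

rotate(2, -90), rotate(2, 180)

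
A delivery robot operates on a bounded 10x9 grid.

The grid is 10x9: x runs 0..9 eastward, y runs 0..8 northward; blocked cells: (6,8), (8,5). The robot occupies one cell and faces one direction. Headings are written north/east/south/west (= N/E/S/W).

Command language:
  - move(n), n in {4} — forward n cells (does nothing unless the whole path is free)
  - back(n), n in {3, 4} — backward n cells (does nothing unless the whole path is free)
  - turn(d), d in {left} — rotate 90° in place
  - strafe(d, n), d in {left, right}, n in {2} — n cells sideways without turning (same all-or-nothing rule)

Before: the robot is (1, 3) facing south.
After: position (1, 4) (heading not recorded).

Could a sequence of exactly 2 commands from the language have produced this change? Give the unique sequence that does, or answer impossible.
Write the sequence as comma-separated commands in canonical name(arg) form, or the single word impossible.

impossible

all 36 sequences checked — none match.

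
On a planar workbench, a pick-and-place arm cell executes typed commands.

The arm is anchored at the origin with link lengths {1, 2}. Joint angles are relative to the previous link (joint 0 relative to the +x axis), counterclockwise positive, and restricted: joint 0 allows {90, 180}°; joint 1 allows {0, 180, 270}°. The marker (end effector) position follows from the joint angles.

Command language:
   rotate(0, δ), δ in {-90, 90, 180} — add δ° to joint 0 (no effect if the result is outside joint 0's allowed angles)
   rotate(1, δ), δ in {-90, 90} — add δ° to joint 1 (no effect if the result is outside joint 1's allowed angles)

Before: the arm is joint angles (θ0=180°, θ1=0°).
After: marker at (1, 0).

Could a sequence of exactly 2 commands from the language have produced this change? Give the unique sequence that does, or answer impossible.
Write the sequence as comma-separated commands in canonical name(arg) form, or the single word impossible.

t0: joint angles (θ0=180°, θ1=0°)
t=1 rotate(1, -90) ⇒ joint angles (θ0=180°, θ1=270°)
t=2 rotate(1, -90) ⇒ joint angles (θ0=180°, θ1=180°)
no rival 2-sequence matches.

rotate(1, -90), rotate(1, -90)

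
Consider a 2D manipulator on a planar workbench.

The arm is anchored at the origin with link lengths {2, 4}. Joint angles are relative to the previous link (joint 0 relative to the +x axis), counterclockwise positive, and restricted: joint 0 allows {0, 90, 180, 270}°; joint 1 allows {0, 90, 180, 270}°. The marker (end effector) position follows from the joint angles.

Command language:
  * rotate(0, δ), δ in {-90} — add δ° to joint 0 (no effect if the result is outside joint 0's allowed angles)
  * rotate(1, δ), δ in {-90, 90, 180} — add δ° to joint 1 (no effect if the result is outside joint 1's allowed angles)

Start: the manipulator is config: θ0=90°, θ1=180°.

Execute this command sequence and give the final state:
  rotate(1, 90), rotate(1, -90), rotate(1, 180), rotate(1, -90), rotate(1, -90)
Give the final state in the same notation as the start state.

begin: config: θ0=90°, θ1=180°
step 1 (rotate(1, 90)): config: θ0=90°, θ1=270°
step 2 (rotate(1, -90)): config: θ0=90°, θ1=180°
step 3 (rotate(1, 180)): config: θ0=90°, θ1=0°
step 4 (rotate(1, -90)): config: θ0=90°, θ1=270°
step 5 (rotate(1, -90)): config: θ0=90°, θ1=180°

config: θ0=90°, θ1=180°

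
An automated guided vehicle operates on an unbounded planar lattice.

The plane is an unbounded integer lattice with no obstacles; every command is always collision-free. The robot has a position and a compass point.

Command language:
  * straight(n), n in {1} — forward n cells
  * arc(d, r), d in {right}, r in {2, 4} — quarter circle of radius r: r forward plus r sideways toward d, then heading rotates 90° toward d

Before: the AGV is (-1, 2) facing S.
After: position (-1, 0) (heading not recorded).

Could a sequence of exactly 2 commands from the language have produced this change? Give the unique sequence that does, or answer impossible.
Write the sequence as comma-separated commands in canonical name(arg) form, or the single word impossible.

start: (-1, 2) facing S
step 1 (straight(1)): (-1, 1) facing S
step 2 (straight(1)): (-1, 0) facing S
no rival 2-sequence matches.

straight(1), straight(1)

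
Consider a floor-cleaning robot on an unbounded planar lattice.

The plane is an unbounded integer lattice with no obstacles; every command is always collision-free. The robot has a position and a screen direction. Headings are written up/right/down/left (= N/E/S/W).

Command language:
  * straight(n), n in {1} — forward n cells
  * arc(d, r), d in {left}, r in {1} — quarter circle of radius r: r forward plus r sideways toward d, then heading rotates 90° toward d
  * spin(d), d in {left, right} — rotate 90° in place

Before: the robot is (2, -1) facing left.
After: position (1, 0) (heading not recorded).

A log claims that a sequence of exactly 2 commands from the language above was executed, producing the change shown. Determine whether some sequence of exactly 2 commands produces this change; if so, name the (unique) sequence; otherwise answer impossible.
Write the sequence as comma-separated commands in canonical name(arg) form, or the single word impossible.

spin(right), arc(left, 1)

key: running arc(left, 1) before spin(right) would end elsewhere — order is forced
start: (2, -1) facing left
step 1 (spin(right)): (2, -1) facing up
step 2 (arc(left, 1)): (1, 0) facing left
no rival 2-sequence matches.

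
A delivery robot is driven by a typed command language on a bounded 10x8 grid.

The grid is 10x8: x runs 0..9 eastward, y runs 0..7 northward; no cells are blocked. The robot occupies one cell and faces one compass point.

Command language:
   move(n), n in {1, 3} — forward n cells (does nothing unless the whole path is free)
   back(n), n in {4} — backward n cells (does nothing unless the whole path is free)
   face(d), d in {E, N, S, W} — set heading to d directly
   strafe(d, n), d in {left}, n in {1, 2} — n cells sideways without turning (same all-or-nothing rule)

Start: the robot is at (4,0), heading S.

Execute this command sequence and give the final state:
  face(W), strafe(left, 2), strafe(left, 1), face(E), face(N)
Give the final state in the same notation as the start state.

begin: at (4,0), heading S
step 1 (face(W)): at (4,0), heading W
step 2 (strafe(left, 2)): at (4,0), heading W
step 3 (strafe(left, 1)): at (4,0), heading W
step 4 (face(E)): at (4,0), heading E
step 5 (face(N)): at (4,0), heading N

at (4,0), heading N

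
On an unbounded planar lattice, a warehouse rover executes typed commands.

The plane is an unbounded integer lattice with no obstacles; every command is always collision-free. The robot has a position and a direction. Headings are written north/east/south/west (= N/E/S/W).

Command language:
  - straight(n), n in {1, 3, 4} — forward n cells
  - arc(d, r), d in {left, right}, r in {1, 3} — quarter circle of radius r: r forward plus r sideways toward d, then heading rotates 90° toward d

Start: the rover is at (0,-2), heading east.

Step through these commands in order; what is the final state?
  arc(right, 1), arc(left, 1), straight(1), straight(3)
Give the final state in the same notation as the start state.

at (6,-4), heading east

t0: at (0,-2), heading east
1. arc(right, 1) → at (1,-3), heading south
2. arc(left, 1) → at (2,-4), heading east
3. straight(1) → at (3,-4), heading east
4. straight(3) → at (6,-4), heading east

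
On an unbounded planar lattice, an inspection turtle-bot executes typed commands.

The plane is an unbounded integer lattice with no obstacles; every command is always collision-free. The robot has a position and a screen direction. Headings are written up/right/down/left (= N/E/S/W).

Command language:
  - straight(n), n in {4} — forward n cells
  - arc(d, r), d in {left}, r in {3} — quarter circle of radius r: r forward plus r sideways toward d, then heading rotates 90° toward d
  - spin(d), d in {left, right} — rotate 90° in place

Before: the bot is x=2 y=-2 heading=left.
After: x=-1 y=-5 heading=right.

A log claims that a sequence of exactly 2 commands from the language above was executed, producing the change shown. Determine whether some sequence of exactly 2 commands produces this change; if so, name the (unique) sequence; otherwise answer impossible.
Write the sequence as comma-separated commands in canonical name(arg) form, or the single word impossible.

arc(left, 3), spin(left)

key: order matters: swapping arc(left, 3) and spin(left) lands elsewhere
from: x=2 y=-2 heading=left
1. arc(left, 3) → x=-1 y=-5 heading=down
2. spin(left) → x=-1 y=-5 heading=right
no other 2-command option fits: unique.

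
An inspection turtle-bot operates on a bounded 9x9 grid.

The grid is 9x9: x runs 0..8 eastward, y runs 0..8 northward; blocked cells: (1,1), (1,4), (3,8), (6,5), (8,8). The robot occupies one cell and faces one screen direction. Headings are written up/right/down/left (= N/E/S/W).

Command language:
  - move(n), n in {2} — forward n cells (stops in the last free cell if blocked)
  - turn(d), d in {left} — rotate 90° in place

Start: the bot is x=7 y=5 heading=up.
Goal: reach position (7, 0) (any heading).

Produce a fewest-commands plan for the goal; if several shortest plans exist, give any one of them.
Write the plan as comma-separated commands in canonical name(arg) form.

initial: x=7 y=5 heading=up
step 1 (turn(left)): x=7 y=5 heading=left
step 2 (turn(left)): x=7 y=5 heading=down
step 3 (move(2)): x=7 y=3 heading=down
step 4 (move(2)): x=7 y=1 heading=down
step 5 (move(2)): x=7 y=0 heading=down
no 4-step plan works, so 5 is optimal.

turn(left), turn(left), move(2), move(2), move(2)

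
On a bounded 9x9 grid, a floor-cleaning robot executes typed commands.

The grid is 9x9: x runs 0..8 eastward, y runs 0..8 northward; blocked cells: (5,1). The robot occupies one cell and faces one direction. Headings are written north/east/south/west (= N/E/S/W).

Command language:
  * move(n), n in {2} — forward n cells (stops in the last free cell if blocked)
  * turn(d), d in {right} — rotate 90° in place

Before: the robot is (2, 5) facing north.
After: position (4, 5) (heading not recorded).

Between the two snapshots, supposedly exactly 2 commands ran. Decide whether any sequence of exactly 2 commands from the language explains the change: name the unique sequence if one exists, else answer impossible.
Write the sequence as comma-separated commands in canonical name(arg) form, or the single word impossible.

turn(right), move(2)

key: running move(2) before turn(right) would end elsewhere — order is forced
begin: (2, 5) facing north
1. turn(right) → (2, 5) facing east
2. move(2) → (4, 5) facing east
no rival 2-sequence matches.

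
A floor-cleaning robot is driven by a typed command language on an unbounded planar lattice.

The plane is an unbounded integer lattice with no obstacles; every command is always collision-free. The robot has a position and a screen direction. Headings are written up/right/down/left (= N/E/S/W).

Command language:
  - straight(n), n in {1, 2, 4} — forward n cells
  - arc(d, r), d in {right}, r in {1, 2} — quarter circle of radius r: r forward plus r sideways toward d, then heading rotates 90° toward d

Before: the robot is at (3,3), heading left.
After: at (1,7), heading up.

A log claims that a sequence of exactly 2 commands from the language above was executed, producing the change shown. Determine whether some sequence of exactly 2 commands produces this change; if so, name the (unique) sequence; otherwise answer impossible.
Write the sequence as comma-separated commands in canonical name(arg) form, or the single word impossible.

arc(right, 2), straight(2)

key: running straight(2) before arc(right, 2) would end elsewhere — order is forced
t0: at (3,3), heading left
t=1 arc(right, 2) ⇒ at (1,5), heading up
t=2 straight(2) ⇒ at (1,7), heading up
no other 2-command option fits: unique.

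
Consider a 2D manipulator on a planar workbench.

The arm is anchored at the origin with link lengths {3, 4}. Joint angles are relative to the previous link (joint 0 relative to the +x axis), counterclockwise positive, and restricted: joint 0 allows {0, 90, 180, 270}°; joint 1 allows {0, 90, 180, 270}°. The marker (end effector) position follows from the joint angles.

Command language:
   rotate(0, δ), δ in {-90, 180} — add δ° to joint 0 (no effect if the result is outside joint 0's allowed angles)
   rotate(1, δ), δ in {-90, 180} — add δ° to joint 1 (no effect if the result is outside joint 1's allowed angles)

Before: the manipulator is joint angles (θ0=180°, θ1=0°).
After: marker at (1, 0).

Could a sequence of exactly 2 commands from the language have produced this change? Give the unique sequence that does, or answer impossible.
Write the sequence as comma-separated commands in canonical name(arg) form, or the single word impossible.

start: joint angles (θ0=180°, θ1=0°)
t=1 rotate(1, -90) ⇒ joint angles (θ0=180°, θ1=270°)
t=2 rotate(1, -90) ⇒ joint angles (θ0=180°, θ1=180°)
uniquely the one of 16 2-step routes that fits.

rotate(1, -90), rotate(1, -90)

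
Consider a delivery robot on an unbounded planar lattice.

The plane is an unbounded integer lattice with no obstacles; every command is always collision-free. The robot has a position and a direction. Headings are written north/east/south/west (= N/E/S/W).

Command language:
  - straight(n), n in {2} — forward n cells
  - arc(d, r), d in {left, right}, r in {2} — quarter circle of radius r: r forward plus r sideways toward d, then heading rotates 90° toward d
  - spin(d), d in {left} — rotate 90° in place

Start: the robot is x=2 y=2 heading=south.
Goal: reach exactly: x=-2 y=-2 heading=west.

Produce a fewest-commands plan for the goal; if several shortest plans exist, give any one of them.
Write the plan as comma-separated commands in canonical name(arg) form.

straight(2), arc(right, 2), straight(2)

t0: x=2 y=2 heading=south
1. straight(2) → x=2 y=0 heading=south
2. arc(right, 2) → x=0 y=-2 heading=west
3. straight(2) → x=-2 y=-2 heading=west
minimal: 3 command(s), checked below 3.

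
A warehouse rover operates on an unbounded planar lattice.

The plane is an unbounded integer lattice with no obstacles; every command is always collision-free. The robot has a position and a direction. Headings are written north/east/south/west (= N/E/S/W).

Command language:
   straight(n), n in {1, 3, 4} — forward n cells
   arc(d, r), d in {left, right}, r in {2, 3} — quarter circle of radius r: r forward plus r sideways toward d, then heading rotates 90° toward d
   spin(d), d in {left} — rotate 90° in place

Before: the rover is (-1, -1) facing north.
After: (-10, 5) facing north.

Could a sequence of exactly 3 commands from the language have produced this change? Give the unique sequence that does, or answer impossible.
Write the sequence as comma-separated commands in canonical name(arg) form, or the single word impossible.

arc(left, 3), straight(3), arc(right, 3)

key: still facing N at the end — net rotation zero over 3 steps
t0: (-1, -1) facing north
t=1 arc(left, 3) ⇒ (-4, 2) facing west
t=2 straight(3) ⇒ (-7, 2) facing west
t=3 arc(right, 3) ⇒ (-10, 5) facing north
no rival 3-sequence matches.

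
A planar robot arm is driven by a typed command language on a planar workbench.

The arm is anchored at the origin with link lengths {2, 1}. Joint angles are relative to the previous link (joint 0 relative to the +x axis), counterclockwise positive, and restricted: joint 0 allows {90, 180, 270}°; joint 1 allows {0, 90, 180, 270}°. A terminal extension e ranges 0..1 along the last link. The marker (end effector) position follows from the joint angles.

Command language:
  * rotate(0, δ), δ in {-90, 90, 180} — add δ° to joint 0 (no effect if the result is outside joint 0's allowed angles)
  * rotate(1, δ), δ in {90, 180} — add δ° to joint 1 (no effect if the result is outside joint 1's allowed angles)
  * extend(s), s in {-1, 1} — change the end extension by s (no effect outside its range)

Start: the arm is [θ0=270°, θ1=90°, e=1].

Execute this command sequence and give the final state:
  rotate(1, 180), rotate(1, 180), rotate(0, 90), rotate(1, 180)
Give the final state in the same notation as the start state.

[θ0=270°, θ1=270°, e=1]

t0: [θ0=270°, θ1=90°, e=1]
step 1 (rotate(1, 180)): [θ0=270°, θ1=270°, e=1]
step 2 (rotate(1, 180)): [θ0=270°, θ1=90°, e=1]
step 3 (rotate(0, 90)): [θ0=270°, θ1=90°, e=1]
step 4 (rotate(1, 180)): [θ0=270°, θ1=270°, e=1]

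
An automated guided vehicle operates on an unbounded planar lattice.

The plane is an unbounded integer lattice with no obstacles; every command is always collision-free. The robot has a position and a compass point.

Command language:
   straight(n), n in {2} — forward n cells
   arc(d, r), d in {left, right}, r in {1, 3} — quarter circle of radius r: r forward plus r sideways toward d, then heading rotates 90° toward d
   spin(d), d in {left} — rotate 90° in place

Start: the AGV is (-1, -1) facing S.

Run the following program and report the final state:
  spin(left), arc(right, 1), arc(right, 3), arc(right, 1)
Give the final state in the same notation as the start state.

(-4, -4) facing N

start: (-1, -1) facing S
1. spin(left) → (-1, -1) facing E
2. arc(right, 1) → (0, -2) facing S
3. arc(right, 3) → (-3, -5) facing W
4. arc(right, 1) → (-4, -4) facing N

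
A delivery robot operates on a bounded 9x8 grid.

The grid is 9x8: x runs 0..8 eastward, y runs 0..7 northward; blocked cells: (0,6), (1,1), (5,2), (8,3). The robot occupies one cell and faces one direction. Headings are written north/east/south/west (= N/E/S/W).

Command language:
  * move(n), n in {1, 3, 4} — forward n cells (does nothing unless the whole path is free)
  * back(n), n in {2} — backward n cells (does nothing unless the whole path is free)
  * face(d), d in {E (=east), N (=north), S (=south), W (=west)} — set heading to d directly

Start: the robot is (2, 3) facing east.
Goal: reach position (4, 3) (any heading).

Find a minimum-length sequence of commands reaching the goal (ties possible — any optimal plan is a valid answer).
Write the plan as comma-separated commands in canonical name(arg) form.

start: (2, 3) facing east
[1] after move(4): (6, 3) facing east
[2] after back(2): (4, 3) facing east
minimal: 2 command(s), checked below 2.

move(4), back(2)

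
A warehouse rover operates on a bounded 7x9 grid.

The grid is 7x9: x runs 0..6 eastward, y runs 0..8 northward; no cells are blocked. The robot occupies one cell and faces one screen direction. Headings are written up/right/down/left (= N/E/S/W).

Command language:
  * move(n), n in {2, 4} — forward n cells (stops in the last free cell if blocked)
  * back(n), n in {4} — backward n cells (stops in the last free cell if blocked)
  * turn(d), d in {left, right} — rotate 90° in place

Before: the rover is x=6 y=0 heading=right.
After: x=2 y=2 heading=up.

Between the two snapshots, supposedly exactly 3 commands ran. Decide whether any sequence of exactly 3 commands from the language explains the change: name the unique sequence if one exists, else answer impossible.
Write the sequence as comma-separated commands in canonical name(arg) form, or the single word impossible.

key: running move(2) before back(4) would end elsewhere — order is forced
initial: x=6 y=0 heading=right
t=1 back(4) ⇒ x=2 y=0 heading=right
t=2 turn(left) ⇒ x=2 y=0 heading=up
t=3 move(2) ⇒ x=2 y=2 heading=up
uniquely the one of 125 3-step routes that fits.

back(4), turn(left), move(2)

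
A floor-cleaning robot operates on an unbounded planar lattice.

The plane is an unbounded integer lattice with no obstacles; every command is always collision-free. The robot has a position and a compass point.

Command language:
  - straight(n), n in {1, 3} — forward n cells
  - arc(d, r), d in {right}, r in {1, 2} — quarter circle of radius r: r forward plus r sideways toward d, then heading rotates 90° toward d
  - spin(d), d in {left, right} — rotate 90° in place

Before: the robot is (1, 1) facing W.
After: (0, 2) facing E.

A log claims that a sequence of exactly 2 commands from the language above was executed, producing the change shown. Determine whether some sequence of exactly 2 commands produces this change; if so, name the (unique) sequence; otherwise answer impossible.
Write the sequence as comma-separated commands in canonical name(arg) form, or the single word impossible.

arc(right, 1), spin(right)

key: running spin(right) before arc(right, 1) would end elsewhere — order is forced
from: (1, 1) facing W
1. arc(right, 1) → (0, 2) facing N
2. spin(right) → (0, 2) facing E
uniquely the one of 36 2-step routes that fits.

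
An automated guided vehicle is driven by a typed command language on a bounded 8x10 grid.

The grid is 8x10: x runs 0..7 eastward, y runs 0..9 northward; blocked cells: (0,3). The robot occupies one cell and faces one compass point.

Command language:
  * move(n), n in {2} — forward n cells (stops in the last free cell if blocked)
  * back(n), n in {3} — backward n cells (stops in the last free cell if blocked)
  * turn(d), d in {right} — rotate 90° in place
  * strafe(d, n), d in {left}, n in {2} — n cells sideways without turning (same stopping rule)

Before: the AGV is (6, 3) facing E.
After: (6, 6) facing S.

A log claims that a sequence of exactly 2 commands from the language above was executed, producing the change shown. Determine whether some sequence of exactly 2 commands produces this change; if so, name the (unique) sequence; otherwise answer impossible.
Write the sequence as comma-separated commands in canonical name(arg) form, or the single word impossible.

key: cell and facing (now S) both changed — the 2 commands mix motion and turning
from: (6, 3) facing E
step 1 (turn(right)): (6, 3) facing S
step 2 (back(3)): (6, 6) facing S
no other 2-command option fits: unique.

turn(right), back(3)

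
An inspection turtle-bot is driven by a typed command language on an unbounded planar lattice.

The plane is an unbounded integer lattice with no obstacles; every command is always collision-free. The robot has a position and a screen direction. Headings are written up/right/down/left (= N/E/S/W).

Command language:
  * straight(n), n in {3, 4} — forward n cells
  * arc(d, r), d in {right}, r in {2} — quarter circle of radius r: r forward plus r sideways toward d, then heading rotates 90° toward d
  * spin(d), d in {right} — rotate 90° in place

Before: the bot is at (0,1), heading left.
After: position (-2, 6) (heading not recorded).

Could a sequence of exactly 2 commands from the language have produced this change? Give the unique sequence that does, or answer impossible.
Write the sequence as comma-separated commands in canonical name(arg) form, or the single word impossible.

key: running straight(3) before arc(right, 2) would end elsewhere — order is forced
initial: at (0,1), heading left
1. arc(right, 2) → at (-2,3), heading up
2. straight(3) → at (-2,6), heading up
uniquely the one of 16 2-step routes that fits.

arc(right, 2), straight(3)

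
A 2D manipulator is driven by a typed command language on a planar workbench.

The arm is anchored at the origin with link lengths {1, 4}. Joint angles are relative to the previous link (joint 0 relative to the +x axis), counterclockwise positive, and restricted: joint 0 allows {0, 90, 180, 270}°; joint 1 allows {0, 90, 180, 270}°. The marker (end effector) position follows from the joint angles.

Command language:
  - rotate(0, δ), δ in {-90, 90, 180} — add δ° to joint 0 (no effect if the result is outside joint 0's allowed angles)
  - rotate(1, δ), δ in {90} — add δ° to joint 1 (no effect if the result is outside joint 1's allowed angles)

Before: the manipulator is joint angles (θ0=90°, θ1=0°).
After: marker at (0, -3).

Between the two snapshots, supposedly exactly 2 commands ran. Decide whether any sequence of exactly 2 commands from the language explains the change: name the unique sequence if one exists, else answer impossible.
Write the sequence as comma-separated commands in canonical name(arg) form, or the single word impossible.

rotate(1, 90), rotate(1, 90)

start: joint angles (θ0=90°, θ1=0°)
1. rotate(1, 90) → joint angles (θ0=90°, θ1=90°)
2. rotate(1, 90) → joint angles (θ0=90°, θ1=180°)
uniquely the one of 16 2-step routes that fits.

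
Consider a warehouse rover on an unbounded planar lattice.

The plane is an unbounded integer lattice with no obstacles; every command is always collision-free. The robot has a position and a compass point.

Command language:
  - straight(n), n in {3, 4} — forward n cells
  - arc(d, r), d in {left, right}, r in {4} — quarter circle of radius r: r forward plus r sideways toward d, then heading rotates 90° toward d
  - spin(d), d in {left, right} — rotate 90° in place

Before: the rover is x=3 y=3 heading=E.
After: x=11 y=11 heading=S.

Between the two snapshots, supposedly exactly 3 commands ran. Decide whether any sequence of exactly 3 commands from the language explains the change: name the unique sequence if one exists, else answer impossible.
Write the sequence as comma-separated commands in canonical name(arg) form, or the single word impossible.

arc(left, 4), arc(right, 4), spin(right)

key: running spin(right) before arc(left, 4) would end elsewhere — order is forced
start: x=3 y=3 heading=E
t=1 arc(left, 4) ⇒ x=7 y=7 heading=N
t=2 arc(right, 4) ⇒ x=11 y=11 heading=E
t=3 spin(right) ⇒ x=11 y=11 heading=S
uniquely the one of 216 3-step routes that fits.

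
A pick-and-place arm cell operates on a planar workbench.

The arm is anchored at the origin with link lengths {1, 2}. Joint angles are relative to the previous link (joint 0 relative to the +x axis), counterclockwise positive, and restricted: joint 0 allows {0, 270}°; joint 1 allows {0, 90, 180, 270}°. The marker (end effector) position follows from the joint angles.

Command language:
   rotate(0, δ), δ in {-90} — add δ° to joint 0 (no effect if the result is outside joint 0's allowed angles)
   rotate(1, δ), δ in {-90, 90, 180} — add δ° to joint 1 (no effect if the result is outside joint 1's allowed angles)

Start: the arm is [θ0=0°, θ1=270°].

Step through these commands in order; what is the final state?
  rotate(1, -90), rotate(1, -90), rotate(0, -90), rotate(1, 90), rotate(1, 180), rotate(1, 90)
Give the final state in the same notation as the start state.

[θ0=270°, θ1=90°]

t0: [θ0=0°, θ1=270°]
t=1 rotate(1, -90) ⇒ [θ0=0°, θ1=180°]
t=2 rotate(1, -90) ⇒ [θ0=0°, θ1=90°]
t=3 rotate(0, -90) ⇒ [θ0=270°, θ1=90°]
t=4 rotate(1, 90) ⇒ [θ0=270°, θ1=180°]
t=5 rotate(1, 180) ⇒ [θ0=270°, θ1=0°]
t=6 rotate(1, 90) ⇒ [θ0=270°, θ1=90°]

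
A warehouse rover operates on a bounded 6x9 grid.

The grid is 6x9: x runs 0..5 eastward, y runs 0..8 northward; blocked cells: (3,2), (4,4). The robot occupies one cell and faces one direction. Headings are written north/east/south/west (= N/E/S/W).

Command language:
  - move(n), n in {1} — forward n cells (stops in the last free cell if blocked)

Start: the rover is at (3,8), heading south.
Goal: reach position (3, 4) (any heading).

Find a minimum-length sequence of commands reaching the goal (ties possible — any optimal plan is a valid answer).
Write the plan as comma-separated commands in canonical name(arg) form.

begin: at (3,8), heading south
step 1 (move(1)): at (3,7), heading south
step 2 (move(1)): at (3,6), heading south
step 3 (move(1)): at (3,5), heading south
step 4 (move(1)): at (3,4), heading south
shorter routes all fall short; 4 is best.

move(1), move(1), move(1), move(1)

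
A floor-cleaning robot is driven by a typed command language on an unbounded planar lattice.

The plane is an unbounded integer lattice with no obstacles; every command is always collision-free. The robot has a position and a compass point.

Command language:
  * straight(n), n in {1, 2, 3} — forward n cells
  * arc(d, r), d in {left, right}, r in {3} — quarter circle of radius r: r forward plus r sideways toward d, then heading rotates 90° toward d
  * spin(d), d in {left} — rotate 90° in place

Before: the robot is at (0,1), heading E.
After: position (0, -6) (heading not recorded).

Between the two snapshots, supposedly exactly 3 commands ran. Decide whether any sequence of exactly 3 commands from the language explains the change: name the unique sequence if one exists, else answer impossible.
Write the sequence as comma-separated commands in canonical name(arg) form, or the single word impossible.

initial: at (0,1), heading E
1. arc(right, 3) → at (3,-2), heading S
2. straight(1) → at (3,-3), heading S
3. arc(right, 3) → at (0,-6), heading W
no other 3-command option fits: unique.

arc(right, 3), straight(1), arc(right, 3)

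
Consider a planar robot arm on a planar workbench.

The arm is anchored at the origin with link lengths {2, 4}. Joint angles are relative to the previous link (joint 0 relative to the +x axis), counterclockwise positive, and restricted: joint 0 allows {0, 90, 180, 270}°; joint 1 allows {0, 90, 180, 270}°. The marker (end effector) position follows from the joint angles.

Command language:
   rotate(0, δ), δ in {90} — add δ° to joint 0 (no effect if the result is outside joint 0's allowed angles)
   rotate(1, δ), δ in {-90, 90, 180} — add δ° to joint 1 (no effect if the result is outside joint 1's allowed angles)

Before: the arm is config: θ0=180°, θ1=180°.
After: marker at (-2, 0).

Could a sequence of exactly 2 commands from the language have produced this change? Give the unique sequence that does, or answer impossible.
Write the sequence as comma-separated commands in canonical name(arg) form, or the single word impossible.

initial: config: θ0=180°, θ1=180°
step 1 (rotate(0, 90)): config: θ0=270°, θ1=180°
step 2 (rotate(0, 90)): config: θ0=0°, θ1=180°
uniquely the one of 16 2-step routes that fits.

rotate(0, 90), rotate(0, 90)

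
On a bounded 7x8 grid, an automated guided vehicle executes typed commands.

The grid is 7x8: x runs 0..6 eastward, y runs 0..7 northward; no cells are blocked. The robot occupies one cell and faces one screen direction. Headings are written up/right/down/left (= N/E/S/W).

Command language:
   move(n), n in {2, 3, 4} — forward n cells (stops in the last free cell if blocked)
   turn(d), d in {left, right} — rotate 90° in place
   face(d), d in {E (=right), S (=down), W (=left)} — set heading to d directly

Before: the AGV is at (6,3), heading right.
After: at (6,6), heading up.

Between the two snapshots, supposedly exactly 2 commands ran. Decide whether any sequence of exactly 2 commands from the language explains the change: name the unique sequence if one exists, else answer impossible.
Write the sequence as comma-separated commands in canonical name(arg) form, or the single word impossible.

turn(left), move(3)

key: position moved to (6,6) AND the heading swung to N — translation plus rotation needed
initial: at (6,3), heading right
step 1 (turn(left)): at (6,3), heading up
step 2 (move(3)): at (6,6), heading up
all 64 alternatives checked — unique.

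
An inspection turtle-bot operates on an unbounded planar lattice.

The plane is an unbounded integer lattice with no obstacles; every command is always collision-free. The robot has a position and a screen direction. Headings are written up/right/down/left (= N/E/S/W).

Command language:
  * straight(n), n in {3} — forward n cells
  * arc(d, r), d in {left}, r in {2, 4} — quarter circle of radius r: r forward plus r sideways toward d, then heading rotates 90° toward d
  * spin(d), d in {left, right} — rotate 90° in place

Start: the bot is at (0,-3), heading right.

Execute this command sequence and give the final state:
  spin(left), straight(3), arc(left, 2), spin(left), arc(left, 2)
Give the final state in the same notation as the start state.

begin: at (0,-3), heading right
t=1 spin(left) ⇒ at (0,-3), heading up
t=2 straight(3) ⇒ at (0,0), heading up
t=3 arc(left, 2) ⇒ at (-2,2), heading left
t=4 spin(left) ⇒ at (-2,2), heading down
t=5 arc(left, 2) ⇒ at (0,0), heading right

at (0,0), heading right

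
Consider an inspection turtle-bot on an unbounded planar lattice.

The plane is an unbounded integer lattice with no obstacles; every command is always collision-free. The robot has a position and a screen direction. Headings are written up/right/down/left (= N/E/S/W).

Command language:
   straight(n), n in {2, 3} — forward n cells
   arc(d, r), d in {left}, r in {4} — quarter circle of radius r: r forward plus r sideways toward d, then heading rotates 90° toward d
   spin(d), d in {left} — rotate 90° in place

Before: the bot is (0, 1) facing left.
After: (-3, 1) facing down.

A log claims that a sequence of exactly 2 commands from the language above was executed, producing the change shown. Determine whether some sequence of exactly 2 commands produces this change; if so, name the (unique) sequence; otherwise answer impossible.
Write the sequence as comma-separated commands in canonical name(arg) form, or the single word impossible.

straight(3), spin(left)

key: position moved to (-3,1) AND the heading swung to S — translation plus rotation needed
from: (0, 1) facing left
t=1 straight(3) ⇒ (-3, 1) facing left
t=2 spin(left) ⇒ (-3, 1) facing down
no other 2-command option fits: unique.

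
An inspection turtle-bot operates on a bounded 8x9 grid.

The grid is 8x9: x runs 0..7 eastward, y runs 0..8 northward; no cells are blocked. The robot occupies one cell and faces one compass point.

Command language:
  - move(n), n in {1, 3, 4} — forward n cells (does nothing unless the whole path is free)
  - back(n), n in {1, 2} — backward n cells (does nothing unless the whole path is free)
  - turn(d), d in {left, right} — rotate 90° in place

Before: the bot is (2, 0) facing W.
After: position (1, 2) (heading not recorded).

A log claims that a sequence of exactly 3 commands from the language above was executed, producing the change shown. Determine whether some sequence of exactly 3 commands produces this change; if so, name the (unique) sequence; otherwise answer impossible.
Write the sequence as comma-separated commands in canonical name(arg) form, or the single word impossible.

move(1), turn(left), back(2)

key: running back(2) before move(1) would end elsewhere — order is forced
start: (2, 0) facing W
[1] after move(1): (1, 0) facing W
[2] after turn(left): (1, 0) facing S
[3] after back(2): (1, 2) facing S
no other 3-command option fits: unique.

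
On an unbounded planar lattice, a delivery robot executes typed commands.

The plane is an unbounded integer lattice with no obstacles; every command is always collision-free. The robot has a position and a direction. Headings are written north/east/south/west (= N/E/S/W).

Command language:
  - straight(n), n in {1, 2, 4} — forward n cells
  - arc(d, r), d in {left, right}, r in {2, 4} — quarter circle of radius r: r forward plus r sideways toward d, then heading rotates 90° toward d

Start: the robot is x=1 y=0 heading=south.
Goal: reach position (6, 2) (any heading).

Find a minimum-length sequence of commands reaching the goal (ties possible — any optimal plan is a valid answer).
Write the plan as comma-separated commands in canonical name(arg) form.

arc(left, 2), straight(1), arc(left, 2), straight(2)

start: x=1 y=0 heading=south
t=1 arc(left, 2) ⇒ x=3 y=-2 heading=east
t=2 straight(1) ⇒ x=4 y=-2 heading=east
t=3 arc(left, 2) ⇒ x=6 y=0 heading=north
t=4 straight(2) ⇒ x=6 y=2 heading=north
no 3-step plan works, so 4 is optimal.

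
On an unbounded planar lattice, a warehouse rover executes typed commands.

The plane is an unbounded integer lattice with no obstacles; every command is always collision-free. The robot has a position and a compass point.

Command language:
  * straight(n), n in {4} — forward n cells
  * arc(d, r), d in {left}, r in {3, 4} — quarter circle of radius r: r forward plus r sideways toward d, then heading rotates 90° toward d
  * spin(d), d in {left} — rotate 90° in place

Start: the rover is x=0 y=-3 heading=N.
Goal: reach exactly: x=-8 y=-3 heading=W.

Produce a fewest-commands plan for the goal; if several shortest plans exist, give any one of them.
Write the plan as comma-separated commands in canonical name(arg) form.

spin(left), straight(4), straight(4)

t0: x=0 y=-3 heading=N
t=1 spin(left) ⇒ x=0 y=-3 heading=W
t=2 straight(4) ⇒ x=-4 y=-3 heading=W
t=3 straight(4) ⇒ x=-8 y=-3 heading=W
nothing shorter than 3 reaches the goal.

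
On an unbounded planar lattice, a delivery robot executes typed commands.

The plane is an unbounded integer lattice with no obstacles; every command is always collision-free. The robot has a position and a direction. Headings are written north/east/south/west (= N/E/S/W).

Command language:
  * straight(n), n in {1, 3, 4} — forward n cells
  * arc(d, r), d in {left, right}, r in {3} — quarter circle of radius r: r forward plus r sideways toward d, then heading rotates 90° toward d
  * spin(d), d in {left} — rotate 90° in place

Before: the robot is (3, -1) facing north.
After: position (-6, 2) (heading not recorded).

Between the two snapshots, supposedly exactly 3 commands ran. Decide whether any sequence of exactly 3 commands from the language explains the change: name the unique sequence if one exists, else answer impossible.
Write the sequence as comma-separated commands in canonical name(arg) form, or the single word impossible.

arc(left, 3), straight(3), straight(3)

key: order matters: swapping arc(left, 3) and straight(3) lands elsewhere
from: (3, -1) facing north
[1] after arc(left, 3): (0, 2) facing west
[2] after straight(3): (-3, 2) facing west
[3] after straight(3): (-6, 2) facing west
no other 3-command option fits: unique.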